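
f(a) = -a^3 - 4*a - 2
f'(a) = -3*a^2 - 4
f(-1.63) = 8.85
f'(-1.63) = -11.97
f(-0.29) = -0.82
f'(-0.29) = -4.25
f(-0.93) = 2.52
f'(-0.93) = -6.59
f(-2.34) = 20.17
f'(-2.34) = -20.43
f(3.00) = -41.00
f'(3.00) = -31.00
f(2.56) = -29.02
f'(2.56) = -23.66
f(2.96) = -39.77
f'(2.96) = -30.28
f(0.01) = -2.04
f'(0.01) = -4.00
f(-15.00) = 3433.00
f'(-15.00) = -679.00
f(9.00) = -767.00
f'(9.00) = -247.00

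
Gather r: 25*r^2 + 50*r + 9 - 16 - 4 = 25*r^2 + 50*r - 11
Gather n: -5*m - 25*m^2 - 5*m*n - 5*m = -25*m^2 - 5*m*n - 10*m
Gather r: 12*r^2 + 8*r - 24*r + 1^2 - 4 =12*r^2 - 16*r - 3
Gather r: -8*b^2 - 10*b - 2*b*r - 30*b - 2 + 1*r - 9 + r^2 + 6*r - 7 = -8*b^2 - 40*b + r^2 + r*(7 - 2*b) - 18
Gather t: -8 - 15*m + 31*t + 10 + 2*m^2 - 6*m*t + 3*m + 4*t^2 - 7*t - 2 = 2*m^2 - 12*m + 4*t^2 + t*(24 - 6*m)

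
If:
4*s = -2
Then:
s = -1/2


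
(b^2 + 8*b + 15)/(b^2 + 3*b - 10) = (b + 3)/(b - 2)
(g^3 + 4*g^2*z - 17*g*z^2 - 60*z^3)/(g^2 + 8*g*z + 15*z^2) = g - 4*z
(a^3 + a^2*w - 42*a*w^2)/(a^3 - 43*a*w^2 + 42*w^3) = a/(a - w)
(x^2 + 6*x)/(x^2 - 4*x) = (x + 6)/(x - 4)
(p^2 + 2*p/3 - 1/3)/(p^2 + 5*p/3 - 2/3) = (p + 1)/(p + 2)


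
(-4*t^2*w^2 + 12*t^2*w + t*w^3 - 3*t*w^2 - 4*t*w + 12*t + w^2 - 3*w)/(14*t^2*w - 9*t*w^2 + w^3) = (-4*t^2*w^2 + 12*t^2*w + t*w^3 - 3*t*w^2 - 4*t*w + 12*t + w^2 - 3*w)/(w*(14*t^2 - 9*t*w + w^2))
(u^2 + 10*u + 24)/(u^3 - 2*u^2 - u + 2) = (u^2 + 10*u + 24)/(u^3 - 2*u^2 - u + 2)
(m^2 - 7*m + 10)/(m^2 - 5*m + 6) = (m - 5)/(m - 3)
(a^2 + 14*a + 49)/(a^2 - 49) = (a + 7)/(a - 7)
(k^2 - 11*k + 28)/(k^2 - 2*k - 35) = (k - 4)/(k + 5)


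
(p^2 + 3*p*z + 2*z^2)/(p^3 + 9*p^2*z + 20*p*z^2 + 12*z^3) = 1/(p + 6*z)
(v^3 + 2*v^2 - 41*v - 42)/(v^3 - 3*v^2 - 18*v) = (v^2 + 8*v + 7)/(v*(v + 3))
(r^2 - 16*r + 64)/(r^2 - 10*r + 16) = (r - 8)/(r - 2)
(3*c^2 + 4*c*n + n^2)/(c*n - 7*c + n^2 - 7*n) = (3*c + n)/(n - 7)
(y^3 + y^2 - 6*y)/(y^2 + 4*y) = (y^2 + y - 6)/(y + 4)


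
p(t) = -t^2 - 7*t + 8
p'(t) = -2*t - 7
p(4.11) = -37.66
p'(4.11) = -15.22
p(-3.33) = 20.22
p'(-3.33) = -0.34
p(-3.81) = 20.15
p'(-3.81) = 0.62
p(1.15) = -1.37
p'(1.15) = -9.30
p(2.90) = -20.71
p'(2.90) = -12.80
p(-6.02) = 13.90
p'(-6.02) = 5.04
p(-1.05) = 14.25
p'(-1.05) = -4.90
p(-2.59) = 19.42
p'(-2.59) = -1.82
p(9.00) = -136.00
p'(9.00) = -25.00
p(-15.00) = -112.00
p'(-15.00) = 23.00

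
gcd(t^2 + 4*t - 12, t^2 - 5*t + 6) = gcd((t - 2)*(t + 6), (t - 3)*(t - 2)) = t - 2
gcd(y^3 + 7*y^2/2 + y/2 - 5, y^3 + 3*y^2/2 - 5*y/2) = y^2 + 3*y/2 - 5/2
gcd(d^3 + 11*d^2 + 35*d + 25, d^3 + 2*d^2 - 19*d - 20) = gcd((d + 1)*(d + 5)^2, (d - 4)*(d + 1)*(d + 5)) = d^2 + 6*d + 5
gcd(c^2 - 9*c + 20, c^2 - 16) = c - 4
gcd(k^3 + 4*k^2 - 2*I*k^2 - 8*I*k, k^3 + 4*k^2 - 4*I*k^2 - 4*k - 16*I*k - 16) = k^2 + k*(4 - 2*I) - 8*I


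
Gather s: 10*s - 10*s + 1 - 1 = 0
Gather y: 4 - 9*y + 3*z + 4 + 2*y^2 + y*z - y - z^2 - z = 2*y^2 + y*(z - 10) - z^2 + 2*z + 8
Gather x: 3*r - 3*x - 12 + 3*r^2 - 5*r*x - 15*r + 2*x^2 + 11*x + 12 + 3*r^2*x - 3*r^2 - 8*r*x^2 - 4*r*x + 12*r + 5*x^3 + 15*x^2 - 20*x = 5*x^3 + x^2*(17 - 8*r) + x*(3*r^2 - 9*r - 12)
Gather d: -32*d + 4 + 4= 8 - 32*d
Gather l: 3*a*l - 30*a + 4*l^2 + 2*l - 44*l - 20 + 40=-30*a + 4*l^2 + l*(3*a - 42) + 20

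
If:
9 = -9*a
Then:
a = -1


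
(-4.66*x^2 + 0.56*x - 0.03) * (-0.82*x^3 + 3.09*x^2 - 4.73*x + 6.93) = 3.8212*x^5 - 14.8586*x^4 + 23.7968*x^3 - 35.0353*x^2 + 4.0227*x - 0.2079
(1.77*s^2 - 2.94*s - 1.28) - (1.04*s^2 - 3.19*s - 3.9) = 0.73*s^2 + 0.25*s + 2.62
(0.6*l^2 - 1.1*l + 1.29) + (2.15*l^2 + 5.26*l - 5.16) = 2.75*l^2 + 4.16*l - 3.87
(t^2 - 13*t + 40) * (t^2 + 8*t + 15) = t^4 - 5*t^3 - 49*t^2 + 125*t + 600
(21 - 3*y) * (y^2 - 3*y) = -3*y^3 + 30*y^2 - 63*y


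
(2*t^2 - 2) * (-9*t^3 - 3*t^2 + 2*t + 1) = -18*t^5 - 6*t^4 + 22*t^3 + 8*t^2 - 4*t - 2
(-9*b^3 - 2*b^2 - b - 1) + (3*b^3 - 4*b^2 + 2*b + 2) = -6*b^3 - 6*b^2 + b + 1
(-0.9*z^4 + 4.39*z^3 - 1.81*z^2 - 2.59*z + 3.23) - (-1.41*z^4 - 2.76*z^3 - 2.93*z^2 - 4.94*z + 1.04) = 0.51*z^4 + 7.15*z^3 + 1.12*z^2 + 2.35*z + 2.19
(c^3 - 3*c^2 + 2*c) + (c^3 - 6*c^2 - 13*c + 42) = 2*c^3 - 9*c^2 - 11*c + 42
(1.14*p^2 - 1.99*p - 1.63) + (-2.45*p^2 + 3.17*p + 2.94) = -1.31*p^2 + 1.18*p + 1.31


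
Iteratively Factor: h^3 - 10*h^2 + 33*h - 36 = (h - 3)*(h^2 - 7*h + 12) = (h - 4)*(h - 3)*(h - 3)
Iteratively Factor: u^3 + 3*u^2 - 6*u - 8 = (u - 2)*(u^2 + 5*u + 4) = (u - 2)*(u + 4)*(u + 1)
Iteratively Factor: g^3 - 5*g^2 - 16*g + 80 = (g + 4)*(g^2 - 9*g + 20) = (g - 5)*(g + 4)*(g - 4)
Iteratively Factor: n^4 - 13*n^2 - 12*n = (n + 1)*(n^3 - n^2 - 12*n) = (n - 4)*(n + 1)*(n^2 + 3*n) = (n - 4)*(n + 1)*(n + 3)*(n)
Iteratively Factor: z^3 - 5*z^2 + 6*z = (z)*(z^2 - 5*z + 6) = z*(z - 3)*(z - 2)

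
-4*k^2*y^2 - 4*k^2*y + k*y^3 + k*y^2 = y*(-4*k + y)*(k*y + k)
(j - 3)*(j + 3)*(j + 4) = j^3 + 4*j^2 - 9*j - 36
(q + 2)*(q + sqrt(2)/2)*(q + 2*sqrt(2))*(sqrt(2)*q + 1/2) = sqrt(2)*q^4 + 2*sqrt(2)*q^3 + 11*q^3/2 + 13*sqrt(2)*q^2/4 + 11*q^2 + q + 13*sqrt(2)*q/2 + 2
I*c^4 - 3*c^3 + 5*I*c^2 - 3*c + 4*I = (c - I)*(c + I)*(c + 4*I)*(I*c + 1)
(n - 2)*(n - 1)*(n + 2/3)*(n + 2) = n^4 - n^3/3 - 14*n^2/3 + 4*n/3 + 8/3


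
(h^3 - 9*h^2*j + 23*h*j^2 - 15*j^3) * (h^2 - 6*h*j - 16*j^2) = h^5 - 15*h^4*j + 61*h^3*j^2 - 9*h^2*j^3 - 278*h*j^4 + 240*j^5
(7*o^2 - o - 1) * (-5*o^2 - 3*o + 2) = -35*o^4 - 16*o^3 + 22*o^2 + o - 2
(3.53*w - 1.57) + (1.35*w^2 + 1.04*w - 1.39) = 1.35*w^2 + 4.57*w - 2.96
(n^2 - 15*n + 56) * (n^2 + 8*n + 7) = n^4 - 7*n^3 - 57*n^2 + 343*n + 392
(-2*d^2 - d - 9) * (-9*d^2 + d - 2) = 18*d^4 + 7*d^3 + 84*d^2 - 7*d + 18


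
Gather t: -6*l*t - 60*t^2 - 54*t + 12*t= -60*t^2 + t*(-6*l - 42)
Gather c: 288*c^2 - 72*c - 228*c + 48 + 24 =288*c^2 - 300*c + 72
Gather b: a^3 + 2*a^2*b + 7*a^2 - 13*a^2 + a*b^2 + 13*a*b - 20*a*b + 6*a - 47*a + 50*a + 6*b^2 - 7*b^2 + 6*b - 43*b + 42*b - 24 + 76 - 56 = a^3 - 6*a^2 + 9*a + b^2*(a - 1) + b*(2*a^2 - 7*a + 5) - 4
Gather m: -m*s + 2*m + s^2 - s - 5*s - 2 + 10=m*(2 - s) + s^2 - 6*s + 8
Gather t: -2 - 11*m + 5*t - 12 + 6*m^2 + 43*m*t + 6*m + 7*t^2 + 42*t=6*m^2 - 5*m + 7*t^2 + t*(43*m + 47) - 14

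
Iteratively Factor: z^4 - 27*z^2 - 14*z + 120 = (z + 3)*(z^3 - 3*z^2 - 18*z + 40) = (z - 2)*(z + 3)*(z^2 - z - 20) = (z - 2)*(z + 3)*(z + 4)*(z - 5)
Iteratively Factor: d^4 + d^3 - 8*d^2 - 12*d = (d + 2)*(d^3 - d^2 - 6*d) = (d - 3)*(d + 2)*(d^2 + 2*d) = d*(d - 3)*(d + 2)*(d + 2)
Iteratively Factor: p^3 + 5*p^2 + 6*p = (p + 2)*(p^2 + 3*p) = p*(p + 2)*(p + 3)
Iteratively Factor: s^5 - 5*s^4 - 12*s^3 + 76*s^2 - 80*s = (s + 4)*(s^4 - 9*s^3 + 24*s^2 - 20*s) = (s - 5)*(s + 4)*(s^3 - 4*s^2 + 4*s) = (s - 5)*(s - 2)*(s + 4)*(s^2 - 2*s) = (s - 5)*(s - 2)^2*(s + 4)*(s)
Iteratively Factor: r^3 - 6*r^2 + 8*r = (r - 4)*(r^2 - 2*r) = r*(r - 4)*(r - 2)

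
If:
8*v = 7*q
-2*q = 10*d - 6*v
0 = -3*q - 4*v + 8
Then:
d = 2/5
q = 16/13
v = 14/13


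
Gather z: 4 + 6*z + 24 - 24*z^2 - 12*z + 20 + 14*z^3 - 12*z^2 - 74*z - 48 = 14*z^3 - 36*z^2 - 80*z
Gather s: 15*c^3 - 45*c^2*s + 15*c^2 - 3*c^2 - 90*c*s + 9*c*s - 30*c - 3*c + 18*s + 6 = 15*c^3 + 12*c^2 - 33*c + s*(-45*c^2 - 81*c + 18) + 6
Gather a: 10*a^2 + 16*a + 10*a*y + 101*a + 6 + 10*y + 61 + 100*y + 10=10*a^2 + a*(10*y + 117) + 110*y + 77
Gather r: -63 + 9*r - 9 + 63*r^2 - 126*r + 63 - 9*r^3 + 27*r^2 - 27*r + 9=-9*r^3 + 90*r^2 - 144*r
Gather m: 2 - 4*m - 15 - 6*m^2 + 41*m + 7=-6*m^2 + 37*m - 6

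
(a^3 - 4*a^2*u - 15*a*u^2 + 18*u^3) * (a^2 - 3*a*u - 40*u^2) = a^5 - 7*a^4*u - 43*a^3*u^2 + 223*a^2*u^3 + 546*a*u^4 - 720*u^5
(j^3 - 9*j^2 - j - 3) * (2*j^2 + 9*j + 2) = 2*j^5 - 9*j^4 - 81*j^3 - 33*j^2 - 29*j - 6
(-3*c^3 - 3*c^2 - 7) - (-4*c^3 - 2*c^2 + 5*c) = c^3 - c^2 - 5*c - 7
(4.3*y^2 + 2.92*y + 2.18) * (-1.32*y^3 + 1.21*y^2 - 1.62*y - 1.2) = -5.676*y^5 + 1.3486*y^4 - 6.3104*y^3 - 7.2526*y^2 - 7.0356*y - 2.616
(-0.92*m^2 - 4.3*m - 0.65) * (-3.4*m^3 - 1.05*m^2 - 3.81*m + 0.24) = 3.128*m^5 + 15.586*m^4 + 10.2302*m^3 + 16.8447*m^2 + 1.4445*m - 0.156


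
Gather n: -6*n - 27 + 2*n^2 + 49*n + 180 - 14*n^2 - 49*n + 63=-12*n^2 - 6*n + 216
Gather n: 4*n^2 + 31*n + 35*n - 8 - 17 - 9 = 4*n^2 + 66*n - 34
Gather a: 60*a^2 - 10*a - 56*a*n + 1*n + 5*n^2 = 60*a^2 + a*(-56*n - 10) + 5*n^2 + n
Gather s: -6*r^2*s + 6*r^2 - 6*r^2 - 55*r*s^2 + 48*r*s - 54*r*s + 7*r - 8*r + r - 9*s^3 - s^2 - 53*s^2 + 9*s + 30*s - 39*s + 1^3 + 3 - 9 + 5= -9*s^3 + s^2*(-55*r - 54) + s*(-6*r^2 - 6*r)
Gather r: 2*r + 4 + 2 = 2*r + 6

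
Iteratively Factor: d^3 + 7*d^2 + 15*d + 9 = (d + 3)*(d^2 + 4*d + 3) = (d + 3)^2*(d + 1)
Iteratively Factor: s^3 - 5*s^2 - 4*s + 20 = (s - 2)*(s^2 - 3*s - 10) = (s - 2)*(s + 2)*(s - 5)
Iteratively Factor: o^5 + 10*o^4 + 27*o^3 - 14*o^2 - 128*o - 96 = (o + 1)*(o^4 + 9*o^3 + 18*o^2 - 32*o - 96) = (o + 1)*(o + 4)*(o^3 + 5*o^2 - 2*o - 24) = (o - 2)*(o + 1)*(o + 4)*(o^2 + 7*o + 12) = (o - 2)*(o + 1)*(o + 4)^2*(o + 3)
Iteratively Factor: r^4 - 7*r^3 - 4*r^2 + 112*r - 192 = (r - 3)*(r^3 - 4*r^2 - 16*r + 64) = (r - 4)*(r - 3)*(r^2 - 16) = (r - 4)*(r - 3)*(r + 4)*(r - 4)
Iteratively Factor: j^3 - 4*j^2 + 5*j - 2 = (j - 1)*(j^2 - 3*j + 2) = (j - 2)*(j - 1)*(j - 1)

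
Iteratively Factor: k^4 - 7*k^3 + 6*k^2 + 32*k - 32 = (k - 1)*(k^3 - 6*k^2 + 32) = (k - 1)*(k + 2)*(k^2 - 8*k + 16) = (k - 4)*(k - 1)*(k + 2)*(k - 4)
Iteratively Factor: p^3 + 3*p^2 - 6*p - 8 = (p - 2)*(p^2 + 5*p + 4) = (p - 2)*(p + 4)*(p + 1)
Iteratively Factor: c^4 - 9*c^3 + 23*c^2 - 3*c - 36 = (c + 1)*(c^3 - 10*c^2 + 33*c - 36) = (c - 4)*(c + 1)*(c^2 - 6*c + 9) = (c - 4)*(c - 3)*(c + 1)*(c - 3)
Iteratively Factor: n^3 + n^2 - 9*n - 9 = (n + 1)*(n^2 - 9) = (n - 3)*(n + 1)*(n + 3)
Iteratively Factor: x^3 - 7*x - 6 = (x + 2)*(x^2 - 2*x - 3) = (x + 1)*(x + 2)*(x - 3)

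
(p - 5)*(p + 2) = p^2 - 3*p - 10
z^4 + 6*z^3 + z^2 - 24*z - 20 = (z - 2)*(z + 1)*(z + 2)*(z + 5)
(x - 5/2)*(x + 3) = x^2 + x/2 - 15/2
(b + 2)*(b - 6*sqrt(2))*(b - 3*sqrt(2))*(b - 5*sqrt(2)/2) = b^4 - 23*sqrt(2)*b^3/2 + 2*b^3 - 23*sqrt(2)*b^2 + 81*b^2 - 90*sqrt(2)*b + 162*b - 180*sqrt(2)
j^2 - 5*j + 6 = (j - 3)*(j - 2)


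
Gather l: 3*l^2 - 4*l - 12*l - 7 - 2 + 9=3*l^2 - 16*l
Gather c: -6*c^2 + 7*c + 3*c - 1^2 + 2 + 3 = -6*c^2 + 10*c + 4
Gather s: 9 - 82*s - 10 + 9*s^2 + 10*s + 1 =9*s^2 - 72*s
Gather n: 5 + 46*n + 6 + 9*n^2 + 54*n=9*n^2 + 100*n + 11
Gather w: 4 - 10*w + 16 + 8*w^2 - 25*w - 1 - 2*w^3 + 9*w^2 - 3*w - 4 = -2*w^3 + 17*w^2 - 38*w + 15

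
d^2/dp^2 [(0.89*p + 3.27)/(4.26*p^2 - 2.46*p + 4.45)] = ((0.89*p + 3.27)*(8.52*p - 2.46)*(17.04*p - 4.92) - (22.7484*p + 23.4816)*(4.26*p^2 - 2.46*p + 4.45))/(4.26*p^2 - 2.46*p + 4.45)^3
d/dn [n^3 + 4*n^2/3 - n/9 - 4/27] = 3*n^2 + 8*n/3 - 1/9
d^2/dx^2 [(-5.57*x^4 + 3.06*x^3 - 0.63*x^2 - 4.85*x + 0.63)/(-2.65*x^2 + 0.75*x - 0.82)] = (78.23065*x^6 - 66.42225*x^5 + 91.42041*x^4 + 25.66996*x^3 + 21.475626*x^2 - 68.066814*x + 8.841954)/(18.609625*x^6 - 15.800625*x^5 + 21.747225*x^4 - 10.200375*x^3 + 6.72933*x^2 - 1.5129*x + 0.551368)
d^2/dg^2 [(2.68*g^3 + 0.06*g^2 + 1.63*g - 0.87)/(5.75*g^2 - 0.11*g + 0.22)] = (1.77635683940025e-15*g^4 + 101.144106*g^3 - 173.430786*g^2 - 8.291778*g + 2.264746)/(190.109375*g^6 - 10.910625*g^5 + 22.029975*g^4 - 0.836231*g^3 + 0.842886*g^2 - 0.015972*g + 0.010648)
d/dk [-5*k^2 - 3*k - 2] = -10*k - 3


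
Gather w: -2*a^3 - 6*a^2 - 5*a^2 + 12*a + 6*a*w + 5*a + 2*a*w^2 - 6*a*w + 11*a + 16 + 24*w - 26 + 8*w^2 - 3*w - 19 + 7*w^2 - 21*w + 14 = -2*a^3 - 11*a^2 + 28*a + w^2*(2*a + 15) - 15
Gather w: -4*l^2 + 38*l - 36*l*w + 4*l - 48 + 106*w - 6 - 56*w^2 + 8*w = -4*l^2 + 42*l - 56*w^2 + w*(114 - 36*l) - 54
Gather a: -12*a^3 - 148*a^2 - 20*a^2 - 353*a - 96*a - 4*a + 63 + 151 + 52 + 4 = -12*a^3 - 168*a^2 - 453*a + 270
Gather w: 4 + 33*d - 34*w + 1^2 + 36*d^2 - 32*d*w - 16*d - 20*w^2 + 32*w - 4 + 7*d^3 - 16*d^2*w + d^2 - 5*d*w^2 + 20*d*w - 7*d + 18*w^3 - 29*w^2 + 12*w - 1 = 7*d^3 + 37*d^2 + 10*d + 18*w^3 + w^2*(-5*d - 49) + w*(-16*d^2 - 12*d + 10)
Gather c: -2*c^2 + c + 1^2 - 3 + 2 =-2*c^2 + c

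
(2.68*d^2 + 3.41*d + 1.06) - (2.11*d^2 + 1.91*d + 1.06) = 0.57*d^2 + 1.5*d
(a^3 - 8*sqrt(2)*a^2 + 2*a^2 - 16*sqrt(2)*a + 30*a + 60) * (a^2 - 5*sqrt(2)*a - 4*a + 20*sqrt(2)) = a^5 - 13*sqrt(2)*a^4 - 2*a^4 + 26*sqrt(2)*a^3 + 102*a^3 - 220*a^2 - 46*sqrt(2)*a^2 - 880*a + 300*sqrt(2)*a + 1200*sqrt(2)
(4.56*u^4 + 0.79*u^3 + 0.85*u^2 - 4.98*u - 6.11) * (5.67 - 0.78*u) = -3.5568*u^5 + 25.239*u^4 + 3.8163*u^3 + 8.7039*u^2 - 23.4708*u - 34.6437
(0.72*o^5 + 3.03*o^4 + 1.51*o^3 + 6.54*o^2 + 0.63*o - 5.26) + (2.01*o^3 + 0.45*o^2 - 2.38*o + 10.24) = 0.72*o^5 + 3.03*o^4 + 3.52*o^3 + 6.99*o^2 - 1.75*o + 4.98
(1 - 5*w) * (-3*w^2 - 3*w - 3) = 15*w^3 + 12*w^2 + 12*w - 3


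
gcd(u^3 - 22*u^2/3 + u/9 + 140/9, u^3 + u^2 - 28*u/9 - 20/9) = u - 5/3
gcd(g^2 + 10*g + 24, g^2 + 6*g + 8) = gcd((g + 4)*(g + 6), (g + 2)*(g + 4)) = g + 4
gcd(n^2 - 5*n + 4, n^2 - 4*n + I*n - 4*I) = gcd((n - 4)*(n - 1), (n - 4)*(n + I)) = n - 4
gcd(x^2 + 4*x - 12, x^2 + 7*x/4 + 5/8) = 1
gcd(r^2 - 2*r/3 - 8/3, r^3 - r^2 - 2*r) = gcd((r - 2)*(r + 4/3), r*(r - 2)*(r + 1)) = r - 2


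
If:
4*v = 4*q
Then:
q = v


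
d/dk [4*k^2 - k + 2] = 8*k - 1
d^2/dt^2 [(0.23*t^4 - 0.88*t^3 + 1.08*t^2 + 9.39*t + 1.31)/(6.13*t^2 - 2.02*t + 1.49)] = (17.285374*t^6 - 17.0879880000001*t^5 + 18.2354580000001*t^4 + 730.258342*t^3 + 258.187278*t^2 - 623.642022*t + 48.079814)/(230.346397*t^6 - 227.716014*t^5 + 243.007299*t^4 - 118.942852*t^3 + 59.067027*t^2 - 13.453806*t + 3.307949)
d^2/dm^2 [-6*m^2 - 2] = -12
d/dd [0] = 0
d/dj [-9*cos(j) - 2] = 9*sin(j)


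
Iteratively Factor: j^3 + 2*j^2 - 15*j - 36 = (j + 3)*(j^2 - j - 12) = (j + 3)^2*(j - 4)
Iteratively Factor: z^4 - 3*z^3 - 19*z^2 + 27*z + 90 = (z + 2)*(z^3 - 5*z^2 - 9*z + 45) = (z + 2)*(z + 3)*(z^2 - 8*z + 15) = (z - 3)*(z + 2)*(z + 3)*(z - 5)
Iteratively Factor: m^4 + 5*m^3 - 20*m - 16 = (m - 2)*(m^3 + 7*m^2 + 14*m + 8) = (m - 2)*(m + 4)*(m^2 + 3*m + 2) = (m - 2)*(m + 1)*(m + 4)*(m + 2)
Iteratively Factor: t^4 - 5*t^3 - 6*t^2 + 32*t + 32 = (t - 4)*(t^3 - t^2 - 10*t - 8) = (t - 4)*(t + 1)*(t^2 - 2*t - 8) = (t - 4)*(t + 1)*(t + 2)*(t - 4)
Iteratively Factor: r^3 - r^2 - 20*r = (r)*(r^2 - r - 20) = r*(r + 4)*(r - 5)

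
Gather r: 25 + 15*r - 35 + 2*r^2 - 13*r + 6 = 2*r^2 + 2*r - 4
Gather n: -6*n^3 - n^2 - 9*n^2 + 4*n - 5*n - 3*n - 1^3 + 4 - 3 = -6*n^3 - 10*n^2 - 4*n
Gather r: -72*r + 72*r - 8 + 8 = 0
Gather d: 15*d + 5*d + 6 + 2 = 20*d + 8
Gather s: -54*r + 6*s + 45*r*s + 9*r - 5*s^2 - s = -45*r - 5*s^2 + s*(45*r + 5)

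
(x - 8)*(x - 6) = x^2 - 14*x + 48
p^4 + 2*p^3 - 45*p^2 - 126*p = p*(p - 7)*(p + 3)*(p + 6)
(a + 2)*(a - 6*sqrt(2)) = a^2 - 6*sqrt(2)*a + 2*a - 12*sqrt(2)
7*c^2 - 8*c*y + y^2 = (-7*c + y)*(-c + y)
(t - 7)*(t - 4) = t^2 - 11*t + 28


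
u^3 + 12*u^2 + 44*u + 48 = (u + 2)*(u + 4)*(u + 6)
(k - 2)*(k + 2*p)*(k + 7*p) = k^3 + 9*k^2*p - 2*k^2 + 14*k*p^2 - 18*k*p - 28*p^2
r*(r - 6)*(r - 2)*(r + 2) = r^4 - 6*r^3 - 4*r^2 + 24*r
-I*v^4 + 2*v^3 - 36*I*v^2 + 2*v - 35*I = (v - 5*I)*(v - I)*(v + 7*I)*(-I*v + 1)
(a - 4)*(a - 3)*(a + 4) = a^3 - 3*a^2 - 16*a + 48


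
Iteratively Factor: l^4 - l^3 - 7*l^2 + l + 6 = (l - 3)*(l^3 + 2*l^2 - l - 2) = (l - 3)*(l + 2)*(l^2 - 1) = (l - 3)*(l + 1)*(l + 2)*(l - 1)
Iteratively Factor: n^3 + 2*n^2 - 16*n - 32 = (n - 4)*(n^2 + 6*n + 8) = (n - 4)*(n + 2)*(n + 4)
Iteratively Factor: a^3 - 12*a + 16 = (a - 2)*(a^2 + 2*a - 8) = (a - 2)^2*(a + 4)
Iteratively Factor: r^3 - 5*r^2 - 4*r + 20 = (r + 2)*(r^2 - 7*r + 10) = (r - 2)*(r + 2)*(r - 5)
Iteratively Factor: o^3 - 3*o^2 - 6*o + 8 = (o - 1)*(o^2 - 2*o - 8) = (o - 1)*(o + 2)*(o - 4)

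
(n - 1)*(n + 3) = n^2 + 2*n - 3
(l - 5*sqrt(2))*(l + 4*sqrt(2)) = l^2 - sqrt(2)*l - 40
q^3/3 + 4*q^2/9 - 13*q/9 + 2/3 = (q/3 + 1)*(q - 1)*(q - 2/3)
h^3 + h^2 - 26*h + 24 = (h - 4)*(h - 1)*(h + 6)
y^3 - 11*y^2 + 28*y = y*(y - 7)*(y - 4)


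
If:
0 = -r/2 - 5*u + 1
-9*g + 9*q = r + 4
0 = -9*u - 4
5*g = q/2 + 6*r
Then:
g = 6358/729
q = 7204/729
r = 58/9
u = -4/9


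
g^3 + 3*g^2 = g^2*(g + 3)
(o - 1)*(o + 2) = o^2 + o - 2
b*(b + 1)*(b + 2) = b^3 + 3*b^2 + 2*b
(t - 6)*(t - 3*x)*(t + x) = t^3 - 2*t^2*x - 6*t^2 - 3*t*x^2 + 12*t*x + 18*x^2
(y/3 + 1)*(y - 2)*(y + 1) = y^3/3 + 2*y^2/3 - 5*y/3 - 2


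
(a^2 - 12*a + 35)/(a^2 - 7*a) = (a - 5)/a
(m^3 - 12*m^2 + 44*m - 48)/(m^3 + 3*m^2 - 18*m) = (m^3 - 12*m^2 + 44*m - 48)/(m*(m^2 + 3*m - 18))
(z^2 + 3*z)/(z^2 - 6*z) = (z + 3)/(z - 6)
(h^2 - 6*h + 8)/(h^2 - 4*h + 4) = (h - 4)/(h - 2)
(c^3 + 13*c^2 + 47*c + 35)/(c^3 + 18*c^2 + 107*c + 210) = (c + 1)/(c + 6)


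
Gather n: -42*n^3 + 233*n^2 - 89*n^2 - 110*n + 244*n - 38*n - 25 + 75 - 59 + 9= -42*n^3 + 144*n^2 + 96*n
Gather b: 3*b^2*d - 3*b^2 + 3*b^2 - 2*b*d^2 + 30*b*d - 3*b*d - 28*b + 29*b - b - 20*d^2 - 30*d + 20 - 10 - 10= 3*b^2*d + b*(-2*d^2 + 27*d) - 20*d^2 - 30*d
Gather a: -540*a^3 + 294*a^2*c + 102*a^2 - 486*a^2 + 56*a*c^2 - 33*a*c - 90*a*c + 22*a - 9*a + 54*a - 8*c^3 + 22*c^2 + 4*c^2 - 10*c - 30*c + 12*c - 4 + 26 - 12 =-540*a^3 + a^2*(294*c - 384) + a*(56*c^2 - 123*c + 67) - 8*c^3 + 26*c^2 - 28*c + 10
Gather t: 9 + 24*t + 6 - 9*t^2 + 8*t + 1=-9*t^2 + 32*t + 16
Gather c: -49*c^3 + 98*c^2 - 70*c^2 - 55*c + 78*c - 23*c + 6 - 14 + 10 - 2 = -49*c^3 + 28*c^2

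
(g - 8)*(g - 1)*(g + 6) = g^3 - 3*g^2 - 46*g + 48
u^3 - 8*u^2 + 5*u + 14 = (u - 7)*(u - 2)*(u + 1)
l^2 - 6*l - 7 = (l - 7)*(l + 1)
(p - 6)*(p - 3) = p^2 - 9*p + 18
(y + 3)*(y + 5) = y^2 + 8*y + 15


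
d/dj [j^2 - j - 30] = 2*j - 1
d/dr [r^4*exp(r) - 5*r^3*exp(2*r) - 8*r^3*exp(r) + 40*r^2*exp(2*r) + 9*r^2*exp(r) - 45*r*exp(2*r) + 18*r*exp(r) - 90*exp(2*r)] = (r^4 - 10*r^3*exp(r) - 4*r^3 + 65*r^2*exp(r) - 15*r^2 - 10*r*exp(r) + 36*r - 225*exp(r) + 18)*exp(r)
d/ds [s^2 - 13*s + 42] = 2*s - 13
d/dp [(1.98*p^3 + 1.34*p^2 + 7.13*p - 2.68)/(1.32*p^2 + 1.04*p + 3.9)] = (2.6136*p^4 + 4.1184*p^3 + 15.148*p^2 + 17.5272*p + 30.5942)/(1.7424*p^4 + 2.7456*p^3 + 11.3776*p^2 + 8.112*p + 15.21)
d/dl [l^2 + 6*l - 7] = 2*l + 6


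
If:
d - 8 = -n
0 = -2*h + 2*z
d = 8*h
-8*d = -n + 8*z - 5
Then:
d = 13/10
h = 13/80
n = 67/10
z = 13/80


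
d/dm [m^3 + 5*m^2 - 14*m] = 3*m^2 + 10*m - 14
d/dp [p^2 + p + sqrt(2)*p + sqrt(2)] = 2*p + 1 + sqrt(2)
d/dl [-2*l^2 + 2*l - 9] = 2 - 4*l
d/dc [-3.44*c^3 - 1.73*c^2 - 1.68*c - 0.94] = -10.32*c^2 - 3.46*c - 1.68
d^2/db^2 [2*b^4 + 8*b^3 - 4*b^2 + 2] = 24*b^2 + 48*b - 8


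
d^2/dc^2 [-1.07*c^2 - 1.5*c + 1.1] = -2.14000000000000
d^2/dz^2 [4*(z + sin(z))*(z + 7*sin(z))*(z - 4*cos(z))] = -32*z^2*sin(z) + 16*z^2*cos(z) + 64*z*sin(z) + 256*z*sin(2*z) + 128*z*cos(z) + 56*z*cos(2*z) + 24*z + 64*sin(z) + 56*sin(2*z) - 4*cos(z) - 256*cos(2*z) - 252*cos(3*z)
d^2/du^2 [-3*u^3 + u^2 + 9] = 2 - 18*u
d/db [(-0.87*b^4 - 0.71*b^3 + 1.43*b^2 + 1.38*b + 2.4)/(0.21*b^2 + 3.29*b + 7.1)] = (-0.3654*b^5 - 8.736*b^4 - 29.3798*b^3 - 10.7081*b^2 + 19.298*b + 1.902)/(0.0441*b^4 + 1.3818*b^3 + 13.8061*b^2 + 46.718*b + 50.41)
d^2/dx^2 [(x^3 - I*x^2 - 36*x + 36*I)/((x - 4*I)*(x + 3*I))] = 24*(-4*x^3 + 9*I*x^2 + 153*x - 87*I)/(x^6 - 3*I*x^5 + 33*x^4 - 71*I*x^3 + 396*x^2 - 432*I*x + 1728)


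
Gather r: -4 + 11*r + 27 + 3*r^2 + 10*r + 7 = 3*r^2 + 21*r + 30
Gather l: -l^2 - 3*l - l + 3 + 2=-l^2 - 4*l + 5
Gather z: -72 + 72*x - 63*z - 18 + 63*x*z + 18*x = 90*x + z*(63*x - 63) - 90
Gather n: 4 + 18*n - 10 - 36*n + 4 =-18*n - 2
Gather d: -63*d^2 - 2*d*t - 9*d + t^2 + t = -63*d^2 + d*(-2*t - 9) + t^2 + t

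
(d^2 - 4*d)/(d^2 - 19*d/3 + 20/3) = 3*d*(d - 4)/(3*d^2 - 19*d + 20)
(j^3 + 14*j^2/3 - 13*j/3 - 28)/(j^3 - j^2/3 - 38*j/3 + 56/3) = (j + 3)/(j - 2)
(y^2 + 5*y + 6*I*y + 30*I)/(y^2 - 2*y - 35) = (y + 6*I)/(y - 7)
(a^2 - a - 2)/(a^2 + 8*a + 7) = (a - 2)/(a + 7)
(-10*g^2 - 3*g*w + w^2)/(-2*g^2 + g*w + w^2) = (-5*g + w)/(-g + w)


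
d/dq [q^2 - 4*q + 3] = 2*q - 4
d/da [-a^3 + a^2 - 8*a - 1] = -3*a^2 + 2*a - 8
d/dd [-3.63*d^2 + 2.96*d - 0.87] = 2.96 - 7.26*d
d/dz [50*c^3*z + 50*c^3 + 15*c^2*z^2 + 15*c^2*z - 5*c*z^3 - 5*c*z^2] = 5*c*(10*c^2 + 6*c*z + 3*c - 3*z^2 - 2*z)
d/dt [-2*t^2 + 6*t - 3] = 6 - 4*t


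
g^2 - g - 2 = (g - 2)*(g + 1)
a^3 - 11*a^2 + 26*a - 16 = (a - 8)*(a - 2)*(a - 1)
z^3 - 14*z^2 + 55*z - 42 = (z - 7)*(z - 6)*(z - 1)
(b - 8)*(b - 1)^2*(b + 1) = b^4 - 9*b^3 + 7*b^2 + 9*b - 8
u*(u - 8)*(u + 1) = u^3 - 7*u^2 - 8*u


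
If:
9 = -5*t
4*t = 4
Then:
No Solution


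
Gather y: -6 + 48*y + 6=48*y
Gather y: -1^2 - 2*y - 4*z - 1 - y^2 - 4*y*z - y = -y^2 + y*(-4*z - 3) - 4*z - 2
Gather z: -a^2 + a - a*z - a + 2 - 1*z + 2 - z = -a^2 + z*(-a - 2) + 4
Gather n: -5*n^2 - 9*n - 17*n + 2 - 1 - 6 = -5*n^2 - 26*n - 5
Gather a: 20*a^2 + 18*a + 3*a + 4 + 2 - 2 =20*a^2 + 21*a + 4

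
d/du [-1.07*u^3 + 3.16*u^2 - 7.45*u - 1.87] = -3.21*u^2 + 6.32*u - 7.45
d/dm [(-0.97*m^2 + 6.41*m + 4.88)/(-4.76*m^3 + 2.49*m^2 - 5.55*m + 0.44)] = (-4.6172*m^4 + 61.0232*m^3 + 59.109*m^2 - 25.156*m + 29.9044)/(22.6576*m^6 - 23.7048*m^5 + 59.0361*m^4 - 31.8278*m^3 + 32.9937*m^2 - 4.884*m + 0.1936)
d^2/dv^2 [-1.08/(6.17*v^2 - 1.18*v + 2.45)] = (82.228824*v^2 - 15.726096*v - 1.08*(12.34*v - 1.18)*(24.68*v - 2.36) + 32.65164)/(6.17*v^2 - 1.18*v + 2.45)^3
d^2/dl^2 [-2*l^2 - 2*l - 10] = -4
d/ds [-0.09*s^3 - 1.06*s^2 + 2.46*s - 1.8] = -0.27*s^2 - 2.12*s + 2.46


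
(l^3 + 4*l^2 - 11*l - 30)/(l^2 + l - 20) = (l^2 - l - 6)/(l - 4)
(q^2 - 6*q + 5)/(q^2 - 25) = (q - 1)/(q + 5)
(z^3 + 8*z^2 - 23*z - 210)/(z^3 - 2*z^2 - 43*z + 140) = (z + 6)/(z - 4)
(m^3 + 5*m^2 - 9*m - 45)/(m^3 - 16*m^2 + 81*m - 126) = (m^2 + 8*m + 15)/(m^2 - 13*m + 42)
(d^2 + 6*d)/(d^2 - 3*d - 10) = d*(d + 6)/(d^2 - 3*d - 10)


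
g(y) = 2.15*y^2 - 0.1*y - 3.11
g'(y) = 4.3*y - 0.1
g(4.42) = 38.45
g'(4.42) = 18.91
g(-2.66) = 12.37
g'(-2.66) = -11.54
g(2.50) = 10.08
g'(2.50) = 10.65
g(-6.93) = 100.84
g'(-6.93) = -29.90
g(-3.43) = 22.53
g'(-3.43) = -14.85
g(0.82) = -1.75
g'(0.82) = 3.43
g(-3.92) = 30.32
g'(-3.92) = -16.96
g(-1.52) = 2.01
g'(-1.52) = -6.64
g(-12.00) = 307.69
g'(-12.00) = -51.70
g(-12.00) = 307.69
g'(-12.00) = -51.70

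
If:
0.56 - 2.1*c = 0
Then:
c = 0.27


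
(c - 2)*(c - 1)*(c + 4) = c^3 + c^2 - 10*c + 8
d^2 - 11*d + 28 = (d - 7)*(d - 4)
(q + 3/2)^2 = q^2 + 3*q + 9/4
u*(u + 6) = u^2 + 6*u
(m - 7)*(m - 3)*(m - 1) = m^3 - 11*m^2 + 31*m - 21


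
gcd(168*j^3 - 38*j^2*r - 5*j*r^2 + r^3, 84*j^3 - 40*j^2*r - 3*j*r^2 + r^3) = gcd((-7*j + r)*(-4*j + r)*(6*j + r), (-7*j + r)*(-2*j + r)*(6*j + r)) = -42*j^2 - j*r + r^2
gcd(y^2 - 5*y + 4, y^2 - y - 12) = y - 4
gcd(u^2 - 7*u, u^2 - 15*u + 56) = u - 7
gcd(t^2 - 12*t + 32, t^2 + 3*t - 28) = t - 4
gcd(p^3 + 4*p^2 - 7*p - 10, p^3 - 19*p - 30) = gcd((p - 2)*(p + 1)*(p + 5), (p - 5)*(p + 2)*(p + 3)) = 1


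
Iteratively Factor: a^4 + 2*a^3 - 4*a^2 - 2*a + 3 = (a + 1)*(a^3 + a^2 - 5*a + 3) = (a + 1)*(a + 3)*(a^2 - 2*a + 1) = (a - 1)*(a + 1)*(a + 3)*(a - 1)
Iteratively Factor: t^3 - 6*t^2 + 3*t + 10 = (t + 1)*(t^2 - 7*t + 10) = (t - 2)*(t + 1)*(t - 5)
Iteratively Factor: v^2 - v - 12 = (v - 4)*(v + 3)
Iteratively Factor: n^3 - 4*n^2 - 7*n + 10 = (n - 5)*(n^2 + n - 2) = (n - 5)*(n - 1)*(n + 2)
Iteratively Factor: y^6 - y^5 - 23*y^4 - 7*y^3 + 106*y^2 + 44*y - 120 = (y - 5)*(y^5 + 4*y^4 - 3*y^3 - 22*y^2 - 4*y + 24) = (y - 5)*(y - 2)*(y^4 + 6*y^3 + 9*y^2 - 4*y - 12) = (y - 5)*(y - 2)*(y + 2)*(y^3 + 4*y^2 + y - 6) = (y - 5)*(y - 2)*(y + 2)^2*(y^2 + 2*y - 3) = (y - 5)*(y - 2)*(y - 1)*(y + 2)^2*(y + 3)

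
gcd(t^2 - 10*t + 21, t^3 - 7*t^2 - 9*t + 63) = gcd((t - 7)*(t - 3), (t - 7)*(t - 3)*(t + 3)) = t^2 - 10*t + 21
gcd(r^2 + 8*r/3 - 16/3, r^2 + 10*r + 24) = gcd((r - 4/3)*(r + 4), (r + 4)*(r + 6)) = r + 4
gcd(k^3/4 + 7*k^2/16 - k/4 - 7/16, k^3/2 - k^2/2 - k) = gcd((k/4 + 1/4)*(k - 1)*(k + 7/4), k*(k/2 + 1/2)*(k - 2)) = k + 1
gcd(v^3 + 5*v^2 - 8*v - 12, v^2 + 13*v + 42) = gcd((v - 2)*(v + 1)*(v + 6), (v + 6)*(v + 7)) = v + 6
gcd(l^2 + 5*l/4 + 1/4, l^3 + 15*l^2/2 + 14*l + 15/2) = l + 1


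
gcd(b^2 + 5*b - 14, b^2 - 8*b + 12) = b - 2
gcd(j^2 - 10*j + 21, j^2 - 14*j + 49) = j - 7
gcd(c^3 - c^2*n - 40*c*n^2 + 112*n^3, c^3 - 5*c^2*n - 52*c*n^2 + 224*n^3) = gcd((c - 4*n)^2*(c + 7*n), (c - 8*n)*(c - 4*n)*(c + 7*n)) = c^2 + 3*c*n - 28*n^2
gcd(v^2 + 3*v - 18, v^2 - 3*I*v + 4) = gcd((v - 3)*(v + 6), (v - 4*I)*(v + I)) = 1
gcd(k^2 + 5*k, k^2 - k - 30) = k + 5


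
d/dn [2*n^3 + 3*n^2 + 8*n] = 6*n^2 + 6*n + 8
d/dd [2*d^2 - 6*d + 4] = 4*d - 6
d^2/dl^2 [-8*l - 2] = 0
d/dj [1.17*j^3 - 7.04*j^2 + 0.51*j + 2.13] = 3.51*j^2 - 14.08*j + 0.51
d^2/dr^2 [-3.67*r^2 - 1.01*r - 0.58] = -7.34000000000000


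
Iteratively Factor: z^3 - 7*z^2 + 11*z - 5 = (z - 5)*(z^2 - 2*z + 1) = (z - 5)*(z - 1)*(z - 1)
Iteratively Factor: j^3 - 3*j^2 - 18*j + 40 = (j - 5)*(j^2 + 2*j - 8) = (j - 5)*(j + 4)*(j - 2)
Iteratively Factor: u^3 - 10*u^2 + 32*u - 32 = (u - 2)*(u^2 - 8*u + 16) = (u - 4)*(u - 2)*(u - 4)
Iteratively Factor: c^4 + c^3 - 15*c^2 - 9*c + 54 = (c - 3)*(c^3 + 4*c^2 - 3*c - 18) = (c - 3)*(c + 3)*(c^2 + c - 6) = (c - 3)*(c + 3)^2*(c - 2)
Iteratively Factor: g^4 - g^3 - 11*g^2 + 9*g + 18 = (g - 2)*(g^3 + g^2 - 9*g - 9) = (g - 2)*(g + 1)*(g^2 - 9) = (g - 2)*(g + 1)*(g + 3)*(g - 3)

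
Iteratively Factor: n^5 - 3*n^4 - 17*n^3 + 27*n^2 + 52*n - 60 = (n - 2)*(n^4 - n^3 - 19*n^2 - 11*n + 30) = (n - 5)*(n - 2)*(n^3 + 4*n^2 + n - 6) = (n - 5)*(n - 2)*(n - 1)*(n^2 + 5*n + 6) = (n - 5)*(n - 2)*(n - 1)*(n + 2)*(n + 3)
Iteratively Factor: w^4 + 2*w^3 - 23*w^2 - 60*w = (w - 5)*(w^3 + 7*w^2 + 12*w) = w*(w - 5)*(w^2 + 7*w + 12) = w*(w - 5)*(w + 4)*(w + 3)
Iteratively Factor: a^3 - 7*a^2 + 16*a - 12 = (a - 2)*(a^2 - 5*a + 6) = (a - 3)*(a - 2)*(a - 2)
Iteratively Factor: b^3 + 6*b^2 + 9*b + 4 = (b + 1)*(b^2 + 5*b + 4) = (b + 1)^2*(b + 4)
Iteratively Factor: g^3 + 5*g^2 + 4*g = (g + 4)*(g^2 + g) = (g + 1)*(g + 4)*(g)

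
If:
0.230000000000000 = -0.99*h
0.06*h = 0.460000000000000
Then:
No Solution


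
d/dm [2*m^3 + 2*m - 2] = 6*m^2 + 2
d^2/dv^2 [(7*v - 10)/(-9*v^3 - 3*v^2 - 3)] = 2*(-v^2*(7*v - 10)*(9*v + 2)^2 + (63*v^2 + 14*v + (7*v - 10)*(9*v + 1))*(3*v^3 + v^2 + 1))/(3*(3*v^3 + v^2 + 1)^3)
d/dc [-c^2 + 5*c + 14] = 5 - 2*c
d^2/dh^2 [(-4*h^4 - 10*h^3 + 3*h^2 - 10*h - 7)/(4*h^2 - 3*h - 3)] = 4*(-32*h^6 + 72*h^5 + 18*h^4 - 311*h^3 - 357*h^2 - 189*h - 15)/(64*h^6 - 144*h^5 - 36*h^4 + 189*h^3 + 27*h^2 - 81*h - 27)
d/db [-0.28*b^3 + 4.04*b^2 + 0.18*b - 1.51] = -0.84*b^2 + 8.08*b + 0.18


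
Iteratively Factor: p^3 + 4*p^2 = (p)*(p^2 + 4*p) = p*(p + 4)*(p)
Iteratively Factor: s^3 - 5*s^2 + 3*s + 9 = (s - 3)*(s^2 - 2*s - 3) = (s - 3)*(s + 1)*(s - 3)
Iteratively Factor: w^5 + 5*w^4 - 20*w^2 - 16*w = (w - 2)*(w^4 + 7*w^3 + 14*w^2 + 8*w) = (w - 2)*(w + 1)*(w^3 + 6*w^2 + 8*w) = (w - 2)*(w + 1)*(w + 2)*(w^2 + 4*w) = w*(w - 2)*(w + 1)*(w + 2)*(w + 4)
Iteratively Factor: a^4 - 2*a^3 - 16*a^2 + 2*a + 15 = (a - 5)*(a^3 + 3*a^2 - a - 3) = (a - 5)*(a - 1)*(a^2 + 4*a + 3) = (a - 5)*(a - 1)*(a + 3)*(a + 1)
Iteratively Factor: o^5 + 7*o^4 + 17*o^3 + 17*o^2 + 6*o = (o + 1)*(o^4 + 6*o^3 + 11*o^2 + 6*o) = (o + 1)*(o + 3)*(o^3 + 3*o^2 + 2*o) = (o + 1)*(o + 2)*(o + 3)*(o^2 + o) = o*(o + 1)*(o + 2)*(o + 3)*(o + 1)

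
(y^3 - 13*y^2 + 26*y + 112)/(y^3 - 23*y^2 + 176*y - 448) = (y + 2)/(y - 8)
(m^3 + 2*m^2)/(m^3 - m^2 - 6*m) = m/(m - 3)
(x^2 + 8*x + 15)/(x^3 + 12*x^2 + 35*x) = (x + 3)/(x*(x + 7))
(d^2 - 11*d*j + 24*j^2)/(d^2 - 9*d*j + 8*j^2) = (d - 3*j)/(d - j)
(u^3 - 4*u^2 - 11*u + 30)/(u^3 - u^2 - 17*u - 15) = (u - 2)/(u + 1)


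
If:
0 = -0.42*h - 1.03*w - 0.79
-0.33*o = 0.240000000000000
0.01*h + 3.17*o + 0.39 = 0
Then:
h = 191.55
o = -0.73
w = -78.87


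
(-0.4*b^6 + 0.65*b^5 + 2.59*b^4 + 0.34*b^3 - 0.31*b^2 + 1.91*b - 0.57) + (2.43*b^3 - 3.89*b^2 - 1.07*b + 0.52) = -0.4*b^6 + 0.65*b^5 + 2.59*b^4 + 2.77*b^3 - 4.2*b^2 + 0.84*b - 0.0499999999999999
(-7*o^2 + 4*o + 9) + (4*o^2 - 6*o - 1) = -3*o^2 - 2*o + 8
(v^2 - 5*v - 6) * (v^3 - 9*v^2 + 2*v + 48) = v^5 - 14*v^4 + 41*v^3 + 92*v^2 - 252*v - 288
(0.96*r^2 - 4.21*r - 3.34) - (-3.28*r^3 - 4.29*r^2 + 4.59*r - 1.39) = 3.28*r^3 + 5.25*r^2 - 8.8*r - 1.95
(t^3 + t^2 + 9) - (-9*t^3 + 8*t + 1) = 10*t^3 + t^2 - 8*t + 8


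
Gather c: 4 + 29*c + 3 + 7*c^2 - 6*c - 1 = 7*c^2 + 23*c + 6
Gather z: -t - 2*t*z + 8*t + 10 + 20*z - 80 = 7*t + z*(20 - 2*t) - 70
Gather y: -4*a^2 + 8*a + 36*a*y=-4*a^2 + 36*a*y + 8*a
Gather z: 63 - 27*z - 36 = 27 - 27*z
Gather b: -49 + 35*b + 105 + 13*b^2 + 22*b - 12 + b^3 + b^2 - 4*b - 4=b^3 + 14*b^2 + 53*b + 40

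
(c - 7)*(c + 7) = c^2 - 49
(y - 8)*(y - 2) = y^2 - 10*y + 16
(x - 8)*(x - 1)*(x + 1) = x^3 - 8*x^2 - x + 8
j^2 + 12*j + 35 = (j + 5)*(j + 7)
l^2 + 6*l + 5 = (l + 1)*(l + 5)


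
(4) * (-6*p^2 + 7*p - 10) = -24*p^2 + 28*p - 40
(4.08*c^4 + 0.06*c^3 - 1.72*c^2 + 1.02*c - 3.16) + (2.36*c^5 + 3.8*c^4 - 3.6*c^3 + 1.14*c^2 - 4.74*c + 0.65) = 2.36*c^5 + 7.88*c^4 - 3.54*c^3 - 0.58*c^2 - 3.72*c - 2.51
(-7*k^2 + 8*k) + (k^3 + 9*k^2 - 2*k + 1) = k^3 + 2*k^2 + 6*k + 1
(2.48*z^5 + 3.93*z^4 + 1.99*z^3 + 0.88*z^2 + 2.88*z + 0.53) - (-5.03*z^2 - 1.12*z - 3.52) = 2.48*z^5 + 3.93*z^4 + 1.99*z^3 + 5.91*z^2 + 4.0*z + 4.05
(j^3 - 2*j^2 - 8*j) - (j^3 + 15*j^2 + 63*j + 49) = -17*j^2 - 71*j - 49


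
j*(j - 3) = j^2 - 3*j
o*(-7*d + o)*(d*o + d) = -7*d^2*o^2 - 7*d^2*o + d*o^3 + d*o^2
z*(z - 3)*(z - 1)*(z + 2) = z^4 - 2*z^3 - 5*z^2 + 6*z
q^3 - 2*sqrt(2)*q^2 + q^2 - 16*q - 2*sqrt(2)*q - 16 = (q + 1)*(q - 4*sqrt(2))*(q + 2*sqrt(2))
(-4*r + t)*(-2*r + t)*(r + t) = 8*r^3 + 2*r^2*t - 5*r*t^2 + t^3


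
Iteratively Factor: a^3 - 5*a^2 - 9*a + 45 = (a + 3)*(a^2 - 8*a + 15) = (a - 3)*(a + 3)*(a - 5)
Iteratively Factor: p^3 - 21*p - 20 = (p - 5)*(p^2 + 5*p + 4) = (p - 5)*(p + 1)*(p + 4)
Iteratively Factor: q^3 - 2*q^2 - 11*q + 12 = (q + 3)*(q^2 - 5*q + 4) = (q - 4)*(q + 3)*(q - 1)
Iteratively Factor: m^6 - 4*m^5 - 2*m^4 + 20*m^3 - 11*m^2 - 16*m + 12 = (m - 2)*(m^5 - 2*m^4 - 6*m^3 + 8*m^2 + 5*m - 6) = (m - 2)*(m - 1)*(m^4 - m^3 - 7*m^2 + m + 6) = (m - 3)*(m - 2)*(m - 1)*(m^3 + 2*m^2 - m - 2) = (m - 3)*(m - 2)*(m - 1)*(m + 1)*(m^2 + m - 2) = (m - 3)*(m - 2)*(m - 1)*(m + 1)*(m + 2)*(m - 1)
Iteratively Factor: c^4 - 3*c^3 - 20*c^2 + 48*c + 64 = (c + 4)*(c^3 - 7*c^2 + 8*c + 16) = (c - 4)*(c + 4)*(c^2 - 3*c - 4) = (c - 4)^2*(c + 4)*(c + 1)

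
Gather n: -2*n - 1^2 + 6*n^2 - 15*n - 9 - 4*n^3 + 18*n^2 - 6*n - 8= -4*n^3 + 24*n^2 - 23*n - 18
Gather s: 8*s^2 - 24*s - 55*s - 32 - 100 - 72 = 8*s^2 - 79*s - 204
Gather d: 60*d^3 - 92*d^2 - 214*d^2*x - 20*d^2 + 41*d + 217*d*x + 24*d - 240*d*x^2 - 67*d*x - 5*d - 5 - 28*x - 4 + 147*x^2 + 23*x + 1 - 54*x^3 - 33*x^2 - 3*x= 60*d^3 + d^2*(-214*x - 112) + d*(-240*x^2 + 150*x + 60) - 54*x^3 + 114*x^2 - 8*x - 8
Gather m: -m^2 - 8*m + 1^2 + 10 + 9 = -m^2 - 8*m + 20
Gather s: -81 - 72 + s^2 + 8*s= s^2 + 8*s - 153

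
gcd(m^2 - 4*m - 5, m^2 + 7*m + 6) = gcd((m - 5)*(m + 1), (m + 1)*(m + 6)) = m + 1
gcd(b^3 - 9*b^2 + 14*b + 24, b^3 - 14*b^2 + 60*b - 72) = b - 6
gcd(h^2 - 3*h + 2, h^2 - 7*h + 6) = h - 1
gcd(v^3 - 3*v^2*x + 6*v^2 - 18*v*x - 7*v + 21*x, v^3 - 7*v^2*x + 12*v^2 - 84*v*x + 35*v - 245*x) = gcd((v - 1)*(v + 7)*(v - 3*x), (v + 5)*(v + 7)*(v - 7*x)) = v + 7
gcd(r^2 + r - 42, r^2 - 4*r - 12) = r - 6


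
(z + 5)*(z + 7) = z^2 + 12*z + 35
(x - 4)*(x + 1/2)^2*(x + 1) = x^4 - 2*x^3 - 27*x^2/4 - 19*x/4 - 1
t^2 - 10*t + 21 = (t - 7)*(t - 3)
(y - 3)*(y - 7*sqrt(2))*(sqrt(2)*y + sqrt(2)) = sqrt(2)*y^3 - 14*y^2 - 2*sqrt(2)*y^2 - 3*sqrt(2)*y + 28*y + 42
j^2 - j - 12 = (j - 4)*(j + 3)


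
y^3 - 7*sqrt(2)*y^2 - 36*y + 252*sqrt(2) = (y - 6)*(y + 6)*(y - 7*sqrt(2))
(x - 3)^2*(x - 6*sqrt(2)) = x^3 - 6*sqrt(2)*x^2 - 6*x^2 + 9*x + 36*sqrt(2)*x - 54*sqrt(2)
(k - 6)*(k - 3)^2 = k^3 - 12*k^2 + 45*k - 54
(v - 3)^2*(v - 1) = v^3 - 7*v^2 + 15*v - 9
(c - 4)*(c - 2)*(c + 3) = c^3 - 3*c^2 - 10*c + 24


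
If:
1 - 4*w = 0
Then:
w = 1/4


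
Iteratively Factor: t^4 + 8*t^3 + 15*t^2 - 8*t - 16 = (t + 1)*(t^3 + 7*t^2 + 8*t - 16) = (t - 1)*(t + 1)*(t^2 + 8*t + 16) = (t - 1)*(t + 1)*(t + 4)*(t + 4)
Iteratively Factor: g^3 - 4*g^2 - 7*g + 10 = (g + 2)*(g^2 - 6*g + 5) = (g - 5)*(g + 2)*(g - 1)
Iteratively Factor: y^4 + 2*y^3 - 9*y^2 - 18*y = (y + 2)*(y^3 - 9*y) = (y + 2)*(y + 3)*(y^2 - 3*y) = (y - 3)*(y + 2)*(y + 3)*(y)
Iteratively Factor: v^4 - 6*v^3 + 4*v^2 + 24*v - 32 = (v - 4)*(v^3 - 2*v^2 - 4*v + 8) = (v - 4)*(v + 2)*(v^2 - 4*v + 4) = (v - 4)*(v - 2)*(v + 2)*(v - 2)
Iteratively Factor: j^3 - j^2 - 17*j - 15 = (j - 5)*(j^2 + 4*j + 3) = (j - 5)*(j + 1)*(j + 3)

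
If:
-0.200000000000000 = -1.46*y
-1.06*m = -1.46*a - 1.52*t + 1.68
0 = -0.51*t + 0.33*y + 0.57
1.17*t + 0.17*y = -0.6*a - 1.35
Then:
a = -4.64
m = -6.25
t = 1.21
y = 0.14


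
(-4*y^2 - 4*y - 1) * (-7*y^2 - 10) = 28*y^4 + 28*y^3 + 47*y^2 + 40*y + 10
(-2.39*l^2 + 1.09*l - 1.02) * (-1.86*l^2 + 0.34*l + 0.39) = 4.4454*l^4 - 2.84*l^3 + 1.3357*l^2 + 0.0783*l - 0.3978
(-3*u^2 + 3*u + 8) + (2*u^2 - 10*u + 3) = -u^2 - 7*u + 11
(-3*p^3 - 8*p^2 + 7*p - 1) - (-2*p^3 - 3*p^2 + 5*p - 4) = -p^3 - 5*p^2 + 2*p + 3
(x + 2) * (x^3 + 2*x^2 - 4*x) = x^4 + 4*x^3 - 8*x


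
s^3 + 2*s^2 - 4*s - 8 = (s - 2)*(s + 2)^2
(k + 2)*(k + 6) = k^2 + 8*k + 12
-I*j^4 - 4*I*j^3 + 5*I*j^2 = j^2*(j + 5)*(-I*j + I)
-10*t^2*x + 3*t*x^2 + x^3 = x*(-2*t + x)*(5*t + x)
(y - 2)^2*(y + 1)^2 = y^4 - 2*y^3 - 3*y^2 + 4*y + 4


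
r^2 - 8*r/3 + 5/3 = (r - 5/3)*(r - 1)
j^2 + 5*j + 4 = (j + 1)*(j + 4)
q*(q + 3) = q^2 + 3*q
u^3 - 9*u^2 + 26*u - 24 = (u - 4)*(u - 3)*(u - 2)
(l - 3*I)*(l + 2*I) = l^2 - I*l + 6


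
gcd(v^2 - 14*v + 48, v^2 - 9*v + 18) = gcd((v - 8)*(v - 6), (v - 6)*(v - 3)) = v - 6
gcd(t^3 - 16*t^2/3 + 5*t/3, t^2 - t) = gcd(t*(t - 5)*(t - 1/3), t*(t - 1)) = t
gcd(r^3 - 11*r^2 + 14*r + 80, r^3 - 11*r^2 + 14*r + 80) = r^3 - 11*r^2 + 14*r + 80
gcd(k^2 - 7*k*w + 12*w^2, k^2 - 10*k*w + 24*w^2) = -k + 4*w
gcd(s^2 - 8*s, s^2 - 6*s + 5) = 1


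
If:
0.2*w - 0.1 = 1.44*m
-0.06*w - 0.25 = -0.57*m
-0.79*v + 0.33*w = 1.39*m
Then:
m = 2.03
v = 2.74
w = 15.11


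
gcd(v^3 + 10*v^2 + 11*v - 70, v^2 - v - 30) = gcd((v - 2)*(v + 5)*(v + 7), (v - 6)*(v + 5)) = v + 5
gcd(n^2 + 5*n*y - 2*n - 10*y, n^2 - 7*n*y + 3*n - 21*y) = 1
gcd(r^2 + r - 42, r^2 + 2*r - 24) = 1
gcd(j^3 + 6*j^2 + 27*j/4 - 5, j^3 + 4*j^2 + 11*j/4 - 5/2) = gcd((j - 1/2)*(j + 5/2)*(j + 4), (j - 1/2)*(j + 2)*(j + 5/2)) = j^2 + 2*j - 5/4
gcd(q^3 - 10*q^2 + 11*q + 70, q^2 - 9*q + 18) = 1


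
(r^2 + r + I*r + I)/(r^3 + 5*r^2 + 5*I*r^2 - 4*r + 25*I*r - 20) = (r + 1)/(r^2 + r*(5 + 4*I) + 20*I)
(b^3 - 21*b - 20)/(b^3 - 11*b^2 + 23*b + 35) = (b + 4)/(b - 7)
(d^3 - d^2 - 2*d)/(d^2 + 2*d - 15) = d*(d^2 - d - 2)/(d^2 + 2*d - 15)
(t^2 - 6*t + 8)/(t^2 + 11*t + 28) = (t^2 - 6*t + 8)/(t^2 + 11*t + 28)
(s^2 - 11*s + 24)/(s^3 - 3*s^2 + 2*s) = (s^2 - 11*s + 24)/(s*(s^2 - 3*s + 2))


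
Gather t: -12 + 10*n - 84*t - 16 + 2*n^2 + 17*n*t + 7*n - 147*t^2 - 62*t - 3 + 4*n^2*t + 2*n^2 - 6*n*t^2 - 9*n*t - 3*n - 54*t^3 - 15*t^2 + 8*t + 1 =4*n^2 + 14*n - 54*t^3 + t^2*(-6*n - 162) + t*(4*n^2 + 8*n - 138) - 30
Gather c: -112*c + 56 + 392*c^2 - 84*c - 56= 392*c^2 - 196*c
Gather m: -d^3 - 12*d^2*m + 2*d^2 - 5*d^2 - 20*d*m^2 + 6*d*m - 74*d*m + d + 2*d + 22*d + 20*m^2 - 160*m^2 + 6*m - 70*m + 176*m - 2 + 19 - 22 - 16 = -d^3 - 3*d^2 + 25*d + m^2*(-20*d - 140) + m*(-12*d^2 - 68*d + 112) - 21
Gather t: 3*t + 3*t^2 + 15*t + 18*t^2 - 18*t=21*t^2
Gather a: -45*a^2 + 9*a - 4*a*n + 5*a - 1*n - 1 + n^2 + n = -45*a^2 + a*(14 - 4*n) + n^2 - 1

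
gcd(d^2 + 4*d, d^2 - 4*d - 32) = d + 4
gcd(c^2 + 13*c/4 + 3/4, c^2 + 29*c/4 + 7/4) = c + 1/4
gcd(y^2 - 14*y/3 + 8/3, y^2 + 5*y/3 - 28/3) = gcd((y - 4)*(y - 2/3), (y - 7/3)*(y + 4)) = 1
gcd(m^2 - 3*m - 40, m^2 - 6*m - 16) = m - 8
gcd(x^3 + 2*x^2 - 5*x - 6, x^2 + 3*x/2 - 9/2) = x + 3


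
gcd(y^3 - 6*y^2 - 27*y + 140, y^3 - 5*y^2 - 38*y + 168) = y^2 - 11*y + 28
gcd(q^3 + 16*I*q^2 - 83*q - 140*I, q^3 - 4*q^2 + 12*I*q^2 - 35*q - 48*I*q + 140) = q^2 + 12*I*q - 35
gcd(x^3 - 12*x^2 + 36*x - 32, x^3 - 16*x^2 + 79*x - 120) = x - 8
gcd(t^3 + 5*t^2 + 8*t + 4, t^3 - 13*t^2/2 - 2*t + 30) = t + 2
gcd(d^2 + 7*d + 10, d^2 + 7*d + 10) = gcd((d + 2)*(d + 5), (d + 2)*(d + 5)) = d^2 + 7*d + 10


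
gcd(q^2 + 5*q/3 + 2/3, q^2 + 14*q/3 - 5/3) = 1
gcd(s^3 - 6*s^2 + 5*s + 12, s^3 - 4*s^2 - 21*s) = 1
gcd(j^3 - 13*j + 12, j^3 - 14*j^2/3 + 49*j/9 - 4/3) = j - 3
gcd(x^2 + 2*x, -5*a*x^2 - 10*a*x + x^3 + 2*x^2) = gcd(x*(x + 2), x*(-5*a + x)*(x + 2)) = x^2 + 2*x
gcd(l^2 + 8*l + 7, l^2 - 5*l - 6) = l + 1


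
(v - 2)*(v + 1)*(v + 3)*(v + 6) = v^4 + 8*v^3 + 7*v^2 - 36*v - 36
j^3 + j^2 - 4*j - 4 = (j - 2)*(j + 1)*(j + 2)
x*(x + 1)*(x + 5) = x^3 + 6*x^2 + 5*x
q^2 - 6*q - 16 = (q - 8)*(q + 2)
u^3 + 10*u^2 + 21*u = u*(u + 3)*(u + 7)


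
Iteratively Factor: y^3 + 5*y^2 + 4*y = (y + 4)*(y^2 + y) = y*(y + 4)*(y + 1)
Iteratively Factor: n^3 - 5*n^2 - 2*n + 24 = (n - 3)*(n^2 - 2*n - 8) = (n - 3)*(n + 2)*(n - 4)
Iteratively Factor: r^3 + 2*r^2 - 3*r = (r)*(r^2 + 2*r - 3) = r*(r + 3)*(r - 1)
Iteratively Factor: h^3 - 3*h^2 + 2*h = (h)*(h^2 - 3*h + 2) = h*(h - 1)*(h - 2)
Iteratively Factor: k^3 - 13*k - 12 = (k + 3)*(k^2 - 3*k - 4) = (k + 1)*(k + 3)*(k - 4)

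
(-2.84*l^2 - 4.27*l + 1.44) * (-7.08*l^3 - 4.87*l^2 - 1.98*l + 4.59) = 20.1072*l^5 + 44.0624*l^4 + 16.2229*l^3 - 11.5938*l^2 - 22.4505*l + 6.6096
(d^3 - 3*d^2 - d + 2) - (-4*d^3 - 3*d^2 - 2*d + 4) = 5*d^3 + d - 2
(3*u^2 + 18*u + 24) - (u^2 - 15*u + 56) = 2*u^2 + 33*u - 32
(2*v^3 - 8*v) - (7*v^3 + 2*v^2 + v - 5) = -5*v^3 - 2*v^2 - 9*v + 5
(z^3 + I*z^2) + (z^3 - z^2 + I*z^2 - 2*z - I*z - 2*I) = 2*z^3 - z^2 + 2*I*z^2 - 2*z - I*z - 2*I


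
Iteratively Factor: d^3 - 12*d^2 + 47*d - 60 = (d - 4)*(d^2 - 8*d + 15) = (d - 5)*(d - 4)*(d - 3)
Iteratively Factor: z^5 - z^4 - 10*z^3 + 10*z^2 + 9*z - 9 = (z + 3)*(z^4 - 4*z^3 + 2*z^2 + 4*z - 3) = (z - 1)*(z + 3)*(z^3 - 3*z^2 - z + 3) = (z - 3)*(z - 1)*(z + 3)*(z^2 - 1) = (z - 3)*(z - 1)*(z + 1)*(z + 3)*(z - 1)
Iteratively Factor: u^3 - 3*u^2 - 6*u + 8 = (u - 1)*(u^2 - 2*u - 8) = (u - 4)*(u - 1)*(u + 2)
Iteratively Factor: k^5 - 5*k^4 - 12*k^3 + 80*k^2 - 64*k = (k - 4)*(k^4 - k^3 - 16*k^2 + 16*k) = (k - 4)^2*(k^3 + 3*k^2 - 4*k) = (k - 4)^2*(k + 4)*(k^2 - k) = k*(k - 4)^2*(k + 4)*(k - 1)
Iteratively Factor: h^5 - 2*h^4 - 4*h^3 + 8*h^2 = (h - 2)*(h^4 - 4*h^2) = h*(h - 2)*(h^3 - 4*h) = h^2*(h - 2)*(h^2 - 4) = h^2*(h - 2)^2*(h + 2)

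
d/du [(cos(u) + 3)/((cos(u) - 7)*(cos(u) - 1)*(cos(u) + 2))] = (-69*cos(u) + 3*cos(2*u) + cos(3*u) - 79)*sin(u)/(2*(cos(u) - 7)^2*(cos(u) - 1)^2*(cos(u) + 2)^2)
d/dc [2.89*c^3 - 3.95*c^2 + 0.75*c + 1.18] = 8.67*c^2 - 7.9*c + 0.75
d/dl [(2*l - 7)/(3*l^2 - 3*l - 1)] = (-6*l^2 + 42*l - 23)/(9*l^4 - 18*l^3 + 3*l^2 + 6*l + 1)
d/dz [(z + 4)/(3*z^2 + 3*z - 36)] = -1/(3*z^2 - 18*z + 27)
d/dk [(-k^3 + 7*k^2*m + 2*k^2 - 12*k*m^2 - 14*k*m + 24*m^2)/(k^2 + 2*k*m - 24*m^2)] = (-k^2 - 12*k*m + 18*m^2 + 18*m)/(k^2 + 12*k*m + 36*m^2)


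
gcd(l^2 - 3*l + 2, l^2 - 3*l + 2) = l^2 - 3*l + 2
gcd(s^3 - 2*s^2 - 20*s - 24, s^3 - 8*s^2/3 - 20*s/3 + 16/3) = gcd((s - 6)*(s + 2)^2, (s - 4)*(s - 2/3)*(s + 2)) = s + 2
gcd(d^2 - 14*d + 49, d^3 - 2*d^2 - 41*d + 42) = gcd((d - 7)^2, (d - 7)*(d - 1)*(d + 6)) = d - 7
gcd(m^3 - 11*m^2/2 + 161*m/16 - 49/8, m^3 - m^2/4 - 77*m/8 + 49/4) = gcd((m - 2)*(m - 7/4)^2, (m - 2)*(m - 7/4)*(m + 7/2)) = m^2 - 15*m/4 + 7/2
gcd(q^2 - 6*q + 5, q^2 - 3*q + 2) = q - 1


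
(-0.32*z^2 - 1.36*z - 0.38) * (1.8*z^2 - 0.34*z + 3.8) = -0.576*z^4 - 2.3392*z^3 - 1.4376*z^2 - 5.0388*z - 1.444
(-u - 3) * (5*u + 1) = -5*u^2 - 16*u - 3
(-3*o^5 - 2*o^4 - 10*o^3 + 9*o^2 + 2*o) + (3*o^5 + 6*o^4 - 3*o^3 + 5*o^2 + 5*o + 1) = 4*o^4 - 13*o^3 + 14*o^2 + 7*o + 1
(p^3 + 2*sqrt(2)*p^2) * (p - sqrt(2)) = p^4 + sqrt(2)*p^3 - 4*p^2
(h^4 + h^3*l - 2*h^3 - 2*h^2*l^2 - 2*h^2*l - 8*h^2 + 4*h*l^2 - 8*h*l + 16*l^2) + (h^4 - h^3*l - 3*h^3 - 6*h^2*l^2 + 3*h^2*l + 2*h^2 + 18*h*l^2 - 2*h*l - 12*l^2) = 2*h^4 - 5*h^3 - 8*h^2*l^2 + h^2*l - 6*h^2 + 22*h*l^2 - 10*h*l + 4*l^2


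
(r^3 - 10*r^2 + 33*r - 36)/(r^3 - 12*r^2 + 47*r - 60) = (r - 3)/(r - 5)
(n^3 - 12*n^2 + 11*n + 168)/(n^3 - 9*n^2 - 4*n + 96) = (n - 7)/(n - 4)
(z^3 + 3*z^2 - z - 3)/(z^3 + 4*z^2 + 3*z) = (z - 1)/z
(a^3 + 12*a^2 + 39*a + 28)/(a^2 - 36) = (a^3 + 12*a^2 + 39*a + 28)/(a^2 - 36)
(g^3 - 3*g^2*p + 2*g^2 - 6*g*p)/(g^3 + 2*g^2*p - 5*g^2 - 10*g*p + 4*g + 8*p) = g*(g^2 - 3*g*p + 2*g - 6*p)/(g^3 + 2*g^2*p - 5*g^2 - 10*g*p + 4*g + 8*p)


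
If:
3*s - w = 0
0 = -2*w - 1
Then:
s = -1/6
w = -1/2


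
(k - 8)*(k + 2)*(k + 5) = k^3 - k^2 - 46*k - 80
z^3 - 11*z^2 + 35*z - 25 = (z - 5)^2*(z - 1)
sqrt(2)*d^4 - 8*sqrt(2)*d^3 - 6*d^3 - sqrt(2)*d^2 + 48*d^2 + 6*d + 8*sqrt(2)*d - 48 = (d - 8)*(d - 1)*(d - 3*sqrt(2))*(sqrt(2)*d + sqrt(2))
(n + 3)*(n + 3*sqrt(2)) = n^2 + 3*n + 3*sqrt(2)*n + 9*sqrt(2)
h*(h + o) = h^2 + h*o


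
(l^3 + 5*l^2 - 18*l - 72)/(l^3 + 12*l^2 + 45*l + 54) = (l - 4)/(l + 3)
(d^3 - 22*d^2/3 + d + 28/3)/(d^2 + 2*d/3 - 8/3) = (d^2 - 6*d - 7)/(d + 2)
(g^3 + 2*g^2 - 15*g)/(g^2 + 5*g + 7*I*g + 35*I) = g*(g - 3)/(g + 7*I)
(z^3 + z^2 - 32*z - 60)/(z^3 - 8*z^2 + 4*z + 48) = (z + 5)/(z - 4)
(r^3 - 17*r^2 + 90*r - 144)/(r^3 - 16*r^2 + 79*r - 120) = (r - 6)/(r - 5)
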